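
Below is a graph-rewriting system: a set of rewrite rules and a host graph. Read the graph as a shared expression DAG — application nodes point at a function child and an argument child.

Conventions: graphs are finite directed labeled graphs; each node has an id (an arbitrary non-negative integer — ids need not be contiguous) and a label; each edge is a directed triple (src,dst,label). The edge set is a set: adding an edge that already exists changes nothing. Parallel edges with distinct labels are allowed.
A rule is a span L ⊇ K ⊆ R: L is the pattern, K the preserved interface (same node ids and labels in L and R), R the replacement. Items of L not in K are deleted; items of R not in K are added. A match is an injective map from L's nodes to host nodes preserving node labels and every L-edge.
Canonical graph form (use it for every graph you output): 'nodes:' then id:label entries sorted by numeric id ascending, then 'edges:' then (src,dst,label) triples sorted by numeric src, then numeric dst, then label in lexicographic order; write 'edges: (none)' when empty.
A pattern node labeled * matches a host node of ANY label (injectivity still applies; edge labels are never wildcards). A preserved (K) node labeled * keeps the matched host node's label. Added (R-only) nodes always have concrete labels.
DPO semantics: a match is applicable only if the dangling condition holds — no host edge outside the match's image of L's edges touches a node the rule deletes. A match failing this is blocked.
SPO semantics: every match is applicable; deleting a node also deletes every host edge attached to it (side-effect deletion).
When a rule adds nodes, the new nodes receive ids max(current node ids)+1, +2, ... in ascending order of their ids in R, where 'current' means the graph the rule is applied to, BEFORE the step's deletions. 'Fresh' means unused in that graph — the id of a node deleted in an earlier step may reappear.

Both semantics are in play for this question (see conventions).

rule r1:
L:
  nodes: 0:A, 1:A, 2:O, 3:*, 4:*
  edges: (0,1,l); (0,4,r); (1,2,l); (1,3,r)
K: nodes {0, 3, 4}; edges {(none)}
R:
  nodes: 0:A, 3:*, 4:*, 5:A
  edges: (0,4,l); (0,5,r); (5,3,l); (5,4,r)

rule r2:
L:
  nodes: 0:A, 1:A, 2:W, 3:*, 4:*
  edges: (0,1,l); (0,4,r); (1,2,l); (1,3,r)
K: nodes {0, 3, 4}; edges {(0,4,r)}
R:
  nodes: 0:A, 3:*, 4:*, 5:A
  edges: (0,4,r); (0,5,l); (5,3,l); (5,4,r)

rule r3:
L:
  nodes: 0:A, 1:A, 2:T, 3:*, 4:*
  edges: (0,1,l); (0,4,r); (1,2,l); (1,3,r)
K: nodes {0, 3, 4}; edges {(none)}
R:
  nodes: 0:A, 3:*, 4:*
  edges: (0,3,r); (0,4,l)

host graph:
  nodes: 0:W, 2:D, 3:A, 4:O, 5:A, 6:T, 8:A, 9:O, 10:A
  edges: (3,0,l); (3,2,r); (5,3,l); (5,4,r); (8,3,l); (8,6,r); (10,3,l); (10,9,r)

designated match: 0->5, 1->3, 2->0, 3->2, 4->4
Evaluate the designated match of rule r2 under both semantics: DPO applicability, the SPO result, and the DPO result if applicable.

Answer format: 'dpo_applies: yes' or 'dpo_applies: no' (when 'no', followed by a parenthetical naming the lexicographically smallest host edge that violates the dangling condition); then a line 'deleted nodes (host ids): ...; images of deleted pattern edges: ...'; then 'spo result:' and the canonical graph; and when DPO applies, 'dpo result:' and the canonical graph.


dpo_applies: no
(the rule deletes node 3, which keeps host edge (8,3,l) outside the match image — the dangling condition fails, DPO blocks; SPO proceeds and side-deletes such edges)
deleted nodes (host ids): 0, 3; images of deleted pattern edges: (3,0,l); (3,2,r); (5,3,l)
spo result:
nodes: 2:D, 4:O, 5:A, 6:T, 8:A, 9:O, 10:A, 11:A
edges: (5,4,r); (5,11,l); (8,6,r); (10,9,r); (11,2,l); (11,4,r)


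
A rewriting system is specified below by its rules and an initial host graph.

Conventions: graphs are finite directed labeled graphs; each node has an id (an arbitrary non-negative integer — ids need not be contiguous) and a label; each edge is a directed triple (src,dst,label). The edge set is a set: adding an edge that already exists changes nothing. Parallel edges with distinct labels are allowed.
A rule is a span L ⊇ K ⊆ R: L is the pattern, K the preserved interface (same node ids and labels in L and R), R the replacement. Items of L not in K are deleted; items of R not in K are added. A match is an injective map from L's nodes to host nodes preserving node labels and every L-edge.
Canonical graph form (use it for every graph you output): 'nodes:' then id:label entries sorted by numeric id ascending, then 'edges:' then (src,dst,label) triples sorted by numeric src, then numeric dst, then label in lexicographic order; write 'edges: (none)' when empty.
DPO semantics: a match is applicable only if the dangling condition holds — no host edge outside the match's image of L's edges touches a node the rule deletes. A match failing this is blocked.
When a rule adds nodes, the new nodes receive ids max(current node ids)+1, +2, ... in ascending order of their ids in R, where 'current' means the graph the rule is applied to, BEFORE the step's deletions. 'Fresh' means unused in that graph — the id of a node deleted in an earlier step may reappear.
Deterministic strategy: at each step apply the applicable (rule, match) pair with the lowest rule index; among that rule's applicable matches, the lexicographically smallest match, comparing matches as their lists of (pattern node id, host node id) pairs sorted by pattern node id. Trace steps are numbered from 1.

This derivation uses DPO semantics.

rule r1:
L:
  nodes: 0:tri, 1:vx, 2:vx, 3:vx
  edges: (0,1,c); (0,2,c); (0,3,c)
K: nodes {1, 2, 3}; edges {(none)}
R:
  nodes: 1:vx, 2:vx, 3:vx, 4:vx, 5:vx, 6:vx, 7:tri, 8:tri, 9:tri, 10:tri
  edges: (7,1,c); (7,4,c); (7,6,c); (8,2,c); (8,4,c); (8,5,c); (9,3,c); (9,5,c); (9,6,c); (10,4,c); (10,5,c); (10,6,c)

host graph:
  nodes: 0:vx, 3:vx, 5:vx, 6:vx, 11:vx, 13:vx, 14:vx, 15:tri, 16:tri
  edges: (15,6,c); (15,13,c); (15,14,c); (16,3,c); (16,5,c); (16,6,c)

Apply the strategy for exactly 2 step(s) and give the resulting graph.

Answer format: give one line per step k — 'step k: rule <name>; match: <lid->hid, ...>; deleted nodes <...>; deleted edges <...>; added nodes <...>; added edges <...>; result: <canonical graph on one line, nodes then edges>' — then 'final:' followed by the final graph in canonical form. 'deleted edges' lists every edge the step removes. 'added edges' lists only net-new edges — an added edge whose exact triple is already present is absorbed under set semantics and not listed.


step 1: rule r1; match: 0->15, 1->6, 2->13, 3->14; deleted nodes 15; deleted edges (15,6,c); (15,13,c); (15,14,c); added nodes 17, 18, 19, 20, 21, 22, 23; added edges (20,6,c); (20,17,c); (20,19,c); (21,13,c); (21,17,c); (21,18,c); (22,14,c); (22,18,c); (22,19,c); (23,17,c); (23,18,c); (23,19,c); result: nodes: 0:vx, 3:vx, 5:vx, 6:vx, 11:vx, 13:vx, 14:vx, 16:tri, 17:vx, 18:vx, 19:vx, 20:tri, 21:tri, 22:tri, 23:tri edges: (16,3,c); (16,5,c); (16,6,c); (20,6,c); (20,17,c); (20,19,c); (21,13,c); (21,17,c); (21,18,c); (22,14,c); (22,18,c); (22,19,c); (23,17,c); (23,18,c); (23,19,c)
step 2: rule r1; match: 0->16, 1->3, 2->5, 3->6; deleted nodes 16; deleted edges (16,3,c); (16,5,c); (16,6,c); added nodes 24, 25, 26, 27, 28, 29, 30; added edges (27,3,c); (27,24,c); (27,26,c); (28,5,c); (28,24,c); (28,25,c); (29,6,c); (29,25,c); (29,26,c); (30,24,c); (30,25,c); (30,26,c); result: nodes: 0:vx, 3:vx, 5:vx, 6:vx, 11:vx, 13:vx, 14:vx, 17:vx, 18:vx, 19:vx, 20:tri, 21:tri, 22:tri, 23:tri, 24:vx, 25:vx, 26:vx, 27:tri, 28:tri, 29:tri, 30:tri edges: (20,6,c); (20,17,c); (20,19,c); (21,13,c); (21,17,c); (21,18,c); (22,14,c); (22,18,c); (22,19,c); (23,17,c); (23,18,c); (23,19,c); (27,3,c); (27,24,c); (27,26,c); (28,5,c); (28,24,c); (28,25,c); (29,6,c); (29,25,c); (29,26,c); (30,24,c); (30,25,c); (30,26,c)
final:
nodes: 0:vx, 3:vx, 5:vx, 6:vx, 11:vx, 13:vx, 14:vx, 17:vx, 18:vx, 19:vx, 20:tri, 21:tri, 22:tri, 23:tri, 24:vx, 25:vx, 26:vx, 27:tri, 28:tri, 29:tri, 30:tri
edges: (20,6,c); (20,17,c); (20,19,c); (21,13,c); (21,17,c); (21,18,c); (22,14,c); (22,18,c); (22,19,c); (23,17,c); (23,18,c); (23,19,c); (27,3,c); (27,24,c); (27,26,c); (28,5,c); (28,24,c); (28,25,c); (29,6,c); (29,25,c); (29,26,c); (30,24,c); (30,25,c); (30,26,c)


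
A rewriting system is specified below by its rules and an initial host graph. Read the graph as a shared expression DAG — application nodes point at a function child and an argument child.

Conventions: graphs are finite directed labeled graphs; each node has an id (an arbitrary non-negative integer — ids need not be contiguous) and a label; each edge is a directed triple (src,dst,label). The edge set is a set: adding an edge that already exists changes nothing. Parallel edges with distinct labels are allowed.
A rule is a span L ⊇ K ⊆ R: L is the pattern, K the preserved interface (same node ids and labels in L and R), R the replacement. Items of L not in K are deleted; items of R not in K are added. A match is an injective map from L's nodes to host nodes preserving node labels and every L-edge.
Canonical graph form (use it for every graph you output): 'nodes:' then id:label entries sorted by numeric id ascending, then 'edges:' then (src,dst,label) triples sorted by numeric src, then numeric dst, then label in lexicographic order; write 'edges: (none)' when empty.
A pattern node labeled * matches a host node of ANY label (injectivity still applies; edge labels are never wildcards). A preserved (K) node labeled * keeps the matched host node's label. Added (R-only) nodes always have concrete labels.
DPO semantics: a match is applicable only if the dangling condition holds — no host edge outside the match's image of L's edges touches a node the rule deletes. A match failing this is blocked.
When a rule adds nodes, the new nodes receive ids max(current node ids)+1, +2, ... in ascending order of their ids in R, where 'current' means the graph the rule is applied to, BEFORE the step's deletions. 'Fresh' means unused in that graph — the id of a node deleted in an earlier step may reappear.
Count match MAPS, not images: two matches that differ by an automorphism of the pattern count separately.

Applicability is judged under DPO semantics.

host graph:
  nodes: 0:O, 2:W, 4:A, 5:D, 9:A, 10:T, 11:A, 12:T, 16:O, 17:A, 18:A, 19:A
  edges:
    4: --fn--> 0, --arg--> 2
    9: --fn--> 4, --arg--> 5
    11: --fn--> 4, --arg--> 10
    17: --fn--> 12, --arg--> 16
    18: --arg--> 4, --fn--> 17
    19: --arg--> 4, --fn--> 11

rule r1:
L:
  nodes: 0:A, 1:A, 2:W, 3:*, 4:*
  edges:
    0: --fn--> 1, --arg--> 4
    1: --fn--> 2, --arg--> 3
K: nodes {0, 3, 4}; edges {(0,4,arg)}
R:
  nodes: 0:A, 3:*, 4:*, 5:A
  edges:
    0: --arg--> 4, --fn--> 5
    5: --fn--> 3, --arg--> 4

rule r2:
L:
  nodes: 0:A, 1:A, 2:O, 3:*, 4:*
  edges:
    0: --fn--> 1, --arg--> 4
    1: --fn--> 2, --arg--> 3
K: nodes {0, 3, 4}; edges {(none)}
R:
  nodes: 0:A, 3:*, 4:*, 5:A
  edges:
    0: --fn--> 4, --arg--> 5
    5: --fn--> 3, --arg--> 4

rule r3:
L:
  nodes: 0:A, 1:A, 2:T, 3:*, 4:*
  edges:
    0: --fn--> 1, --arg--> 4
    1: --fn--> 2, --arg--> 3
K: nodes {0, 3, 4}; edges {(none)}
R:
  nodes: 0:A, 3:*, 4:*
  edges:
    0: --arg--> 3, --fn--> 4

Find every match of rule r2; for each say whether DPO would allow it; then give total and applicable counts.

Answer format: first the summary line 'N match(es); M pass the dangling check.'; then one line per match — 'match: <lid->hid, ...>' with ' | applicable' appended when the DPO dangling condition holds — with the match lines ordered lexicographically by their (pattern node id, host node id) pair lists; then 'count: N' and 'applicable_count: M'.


2 match(es); 0 pass the dangling check.
match: 0->9, 1->4, 2->0, 3->2, 4->5
match: 0->11, 1->4, 2->0, 3->2, 4->10
count: 2
applicable_count: 0


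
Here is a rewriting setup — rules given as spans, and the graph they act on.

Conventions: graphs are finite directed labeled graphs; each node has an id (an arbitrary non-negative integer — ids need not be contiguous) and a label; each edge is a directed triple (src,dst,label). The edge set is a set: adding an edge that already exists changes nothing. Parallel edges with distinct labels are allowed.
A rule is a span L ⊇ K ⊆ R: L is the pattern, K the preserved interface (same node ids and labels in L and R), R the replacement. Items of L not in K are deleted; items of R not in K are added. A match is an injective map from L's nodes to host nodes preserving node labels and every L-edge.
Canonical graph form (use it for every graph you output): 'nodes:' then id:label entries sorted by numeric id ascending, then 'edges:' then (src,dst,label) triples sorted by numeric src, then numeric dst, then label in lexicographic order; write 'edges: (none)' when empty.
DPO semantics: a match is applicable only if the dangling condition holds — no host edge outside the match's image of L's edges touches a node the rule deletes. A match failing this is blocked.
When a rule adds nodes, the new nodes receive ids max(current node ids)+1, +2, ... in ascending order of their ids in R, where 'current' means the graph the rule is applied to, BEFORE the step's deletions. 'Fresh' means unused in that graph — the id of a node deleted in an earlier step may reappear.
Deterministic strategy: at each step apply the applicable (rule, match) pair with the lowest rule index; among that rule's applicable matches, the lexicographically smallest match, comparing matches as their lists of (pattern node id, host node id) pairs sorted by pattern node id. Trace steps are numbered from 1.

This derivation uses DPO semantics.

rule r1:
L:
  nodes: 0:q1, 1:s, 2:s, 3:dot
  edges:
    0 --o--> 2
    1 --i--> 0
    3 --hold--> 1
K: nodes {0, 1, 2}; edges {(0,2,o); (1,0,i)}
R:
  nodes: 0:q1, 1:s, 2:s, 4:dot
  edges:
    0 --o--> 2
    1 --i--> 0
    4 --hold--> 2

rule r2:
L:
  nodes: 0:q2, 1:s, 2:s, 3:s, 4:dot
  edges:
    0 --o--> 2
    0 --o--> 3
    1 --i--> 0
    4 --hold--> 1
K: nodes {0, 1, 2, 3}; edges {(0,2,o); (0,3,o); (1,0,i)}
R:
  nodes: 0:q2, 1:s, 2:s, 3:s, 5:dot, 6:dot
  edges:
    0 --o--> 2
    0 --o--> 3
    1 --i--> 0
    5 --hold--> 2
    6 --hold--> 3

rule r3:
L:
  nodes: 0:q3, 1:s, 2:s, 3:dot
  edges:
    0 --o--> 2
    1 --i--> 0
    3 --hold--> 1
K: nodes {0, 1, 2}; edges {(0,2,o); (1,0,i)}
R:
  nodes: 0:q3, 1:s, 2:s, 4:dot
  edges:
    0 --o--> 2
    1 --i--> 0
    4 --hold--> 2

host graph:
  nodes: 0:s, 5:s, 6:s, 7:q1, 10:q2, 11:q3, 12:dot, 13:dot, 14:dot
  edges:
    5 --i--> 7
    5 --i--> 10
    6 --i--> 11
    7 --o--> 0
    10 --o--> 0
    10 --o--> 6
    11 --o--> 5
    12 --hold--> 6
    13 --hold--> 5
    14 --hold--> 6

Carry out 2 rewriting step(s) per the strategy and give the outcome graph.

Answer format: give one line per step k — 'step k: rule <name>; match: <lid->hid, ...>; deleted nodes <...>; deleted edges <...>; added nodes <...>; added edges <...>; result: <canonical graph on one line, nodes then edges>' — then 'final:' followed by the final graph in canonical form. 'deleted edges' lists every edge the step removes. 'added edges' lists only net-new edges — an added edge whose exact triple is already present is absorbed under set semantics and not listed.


step 1: rule r1; match: 0->7, 1->5, 2->0, 3->13; deleted nodes 13; deleted edges (13,5,hold); added nodes 15; added edges (15,0,hold); result: nodes: 0:s, 5:s, 6:s, 7:q1, 10:q2, 11:q3, 12:dot, 14:dot, 15:dot edges: (5,7,i); (5,10,i); (6,11,i); (7,0,o); (10,0,o); (10,6,o); (11,5,o); (12,6,hold); (14,6,hold); (15,0,hold)
step 2: rule r3; match: 0->11, 1->6, 2->5, 3->12; deleted nodes 12; deleted edges (12,6,hold); added nodes 16; added edges (16,5,hold); result: nodes: 0:s, 5:s, 6:s, 7:q1, 10:q2, 11:q3, 14:dot, 15:dot, 16:dot edges: (5,7,i); (5,10,i); (6,11,i); (7,0,o); (10,0,o); (10,6,o); (11,5,o); (14,6,hold); (15,0,hold); (16,5,hold)
final:
nodes: 0:s, 5:s, 6:s, 7:q1, 10:q2, 11:q3, 14:dot, 15:dot, 16:dot
edges: (5,7,i); (5,10,i); (6,11,i); (7,0,o); (10,0,o); (10,6,o); (11,5,o); (14,6,hold); (15,0,hold); (16,5,hold)


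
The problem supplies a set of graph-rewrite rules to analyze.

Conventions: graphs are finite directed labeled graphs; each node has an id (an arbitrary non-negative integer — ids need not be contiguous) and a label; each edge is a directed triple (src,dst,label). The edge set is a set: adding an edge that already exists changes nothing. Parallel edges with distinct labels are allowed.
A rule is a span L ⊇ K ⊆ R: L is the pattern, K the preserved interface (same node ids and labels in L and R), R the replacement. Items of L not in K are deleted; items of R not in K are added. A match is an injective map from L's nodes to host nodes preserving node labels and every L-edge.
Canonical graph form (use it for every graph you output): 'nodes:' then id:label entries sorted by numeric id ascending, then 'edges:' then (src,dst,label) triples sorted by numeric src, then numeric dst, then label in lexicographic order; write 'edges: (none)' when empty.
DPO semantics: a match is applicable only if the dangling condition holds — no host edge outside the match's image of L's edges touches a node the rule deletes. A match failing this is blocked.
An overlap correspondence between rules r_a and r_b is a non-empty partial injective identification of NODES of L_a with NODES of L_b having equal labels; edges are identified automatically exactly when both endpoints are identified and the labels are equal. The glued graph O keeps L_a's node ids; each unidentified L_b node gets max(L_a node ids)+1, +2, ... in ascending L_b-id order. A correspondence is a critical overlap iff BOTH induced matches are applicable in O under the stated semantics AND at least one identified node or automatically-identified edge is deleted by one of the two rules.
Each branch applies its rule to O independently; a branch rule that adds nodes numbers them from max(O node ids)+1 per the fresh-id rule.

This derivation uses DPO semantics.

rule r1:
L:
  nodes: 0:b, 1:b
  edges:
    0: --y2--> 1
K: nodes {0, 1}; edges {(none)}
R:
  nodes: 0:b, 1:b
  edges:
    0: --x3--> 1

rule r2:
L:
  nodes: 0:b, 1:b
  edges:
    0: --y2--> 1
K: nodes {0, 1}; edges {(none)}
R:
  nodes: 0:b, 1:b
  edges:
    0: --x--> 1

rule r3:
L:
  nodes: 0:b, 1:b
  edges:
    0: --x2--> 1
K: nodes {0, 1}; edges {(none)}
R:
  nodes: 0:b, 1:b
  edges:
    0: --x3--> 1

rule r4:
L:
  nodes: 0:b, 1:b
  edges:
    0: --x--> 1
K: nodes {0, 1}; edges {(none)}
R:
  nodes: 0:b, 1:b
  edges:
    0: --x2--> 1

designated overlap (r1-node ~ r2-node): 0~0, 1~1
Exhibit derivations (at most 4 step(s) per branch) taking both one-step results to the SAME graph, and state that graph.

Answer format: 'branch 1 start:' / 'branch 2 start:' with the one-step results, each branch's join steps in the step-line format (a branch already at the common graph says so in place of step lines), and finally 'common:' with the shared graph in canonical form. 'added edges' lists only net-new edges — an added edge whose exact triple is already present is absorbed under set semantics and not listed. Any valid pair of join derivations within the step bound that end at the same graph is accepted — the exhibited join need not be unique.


branch 1 start:
nodes: 0:b, 1:b
edges: (0,1,x3)
branch 2 start:
nodes: 0:b, 1:b
edges: (0,1,x)
branch 1: already at the common graph (0 steps)
branch 2 step 1: rule r4; match: 0->0, 1->1; deleted nodes (none); deleted edges (0,1,x); added nodes (none); added edges (0,1,x2); result: nodes: 0:b, 1:b edges: (0,1,x2)
branch 2 step 2: rule r3; match: 0->0, 1->1; deleted nodes (none); deleted edges (0,1,x2); added nodes (none); added edges (0,1,x3); result: nodes: 0:b, 1:b edges: (0,1,x3)
common:
nodes: 0:b, 1:b
edges: (0,1,x3)


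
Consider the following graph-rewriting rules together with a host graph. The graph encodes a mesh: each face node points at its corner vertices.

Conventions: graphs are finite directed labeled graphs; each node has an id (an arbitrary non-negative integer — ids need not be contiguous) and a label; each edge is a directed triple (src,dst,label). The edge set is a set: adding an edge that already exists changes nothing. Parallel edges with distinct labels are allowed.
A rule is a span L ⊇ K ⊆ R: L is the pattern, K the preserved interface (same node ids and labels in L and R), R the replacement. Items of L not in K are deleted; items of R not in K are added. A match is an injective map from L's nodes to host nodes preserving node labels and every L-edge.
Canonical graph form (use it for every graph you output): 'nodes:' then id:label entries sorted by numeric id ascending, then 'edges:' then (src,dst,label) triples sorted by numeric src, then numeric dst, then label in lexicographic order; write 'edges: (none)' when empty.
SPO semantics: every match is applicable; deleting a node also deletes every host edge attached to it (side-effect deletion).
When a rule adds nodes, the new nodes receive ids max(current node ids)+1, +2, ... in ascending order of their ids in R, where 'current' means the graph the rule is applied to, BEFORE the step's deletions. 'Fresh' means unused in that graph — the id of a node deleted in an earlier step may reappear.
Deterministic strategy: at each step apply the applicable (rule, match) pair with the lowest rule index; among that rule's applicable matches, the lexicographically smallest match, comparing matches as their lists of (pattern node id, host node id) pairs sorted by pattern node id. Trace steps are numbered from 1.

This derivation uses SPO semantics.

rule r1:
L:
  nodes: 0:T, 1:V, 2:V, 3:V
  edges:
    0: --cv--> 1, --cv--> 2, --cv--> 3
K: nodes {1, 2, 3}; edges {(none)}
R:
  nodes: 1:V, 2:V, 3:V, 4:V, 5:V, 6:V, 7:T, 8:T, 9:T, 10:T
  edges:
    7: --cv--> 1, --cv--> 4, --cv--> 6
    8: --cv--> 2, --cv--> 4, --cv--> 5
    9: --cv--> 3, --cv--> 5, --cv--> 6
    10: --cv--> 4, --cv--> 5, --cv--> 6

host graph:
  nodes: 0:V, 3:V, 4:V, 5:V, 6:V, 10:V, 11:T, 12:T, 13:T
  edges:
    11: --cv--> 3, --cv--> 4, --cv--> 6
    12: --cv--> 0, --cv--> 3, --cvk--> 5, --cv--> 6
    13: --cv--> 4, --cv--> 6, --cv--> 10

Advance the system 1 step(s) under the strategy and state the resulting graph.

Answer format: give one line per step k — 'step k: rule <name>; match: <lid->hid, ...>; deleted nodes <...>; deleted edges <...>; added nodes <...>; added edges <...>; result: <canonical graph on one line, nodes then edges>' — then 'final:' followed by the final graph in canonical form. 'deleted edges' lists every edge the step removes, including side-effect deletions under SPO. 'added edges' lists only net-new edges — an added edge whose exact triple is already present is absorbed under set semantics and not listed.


step 1: rule r1; match: 0->11, 1->3, 2->4, 3->6; deleted nodes 11; deleted edges (11,3,cv); (11,4,cv); (11,6,cv); added nodes 14, 15, 16, 17, 18, 19, 20; added edges (17,3,cv); (17,14,cv); (17,16,cv); (18,4,cv); (18,14,cv); (18,15,cv); (19,6,cv); (19,15,cv); (19,16,cv); (20,14,cv); (20,15,cv); (20,16,cv); result: nodes: 0:V, 3:V, 4:V, 5:V, 6:V, 10:V, 12:T, 13:T, 14:V, 15:V, 16:V, 17:T, 18:T, 19:T, 20:T edges: (12,0,cv); (12,3,cv); (12,5,cvk); (12,6,cv); (13,4,cv); (13,6,cv); (13,10,cv); (17,3,cv); (17,14,cv); (17,16,cv); (18,4,cv); (18,14,cv); (18,15,cv); (19,6,cv); (19,15,cv); (19,16,cv); (20,14,cv); (20,15,cv); (20,16,cv)
final:
nodes: 0:V, 3:V, 4:V, 5:V, 6:V, 10:V, 12:T, 13:T, 14:V, 15:V, 16:V, 17:T, 18:T, 19:T, 20:T
edges: (12,0,cv); (12,3,cv); (12,5,cvk); (12,6,cv); (13,4,cv); (13,6,cv); (13,10,cv); (17,3,cv); (17,14,cv); (17,16,cv); (18,4,cv); (18,14,cv); (18,15,cv); (19,6,cv); (19,15,cv); (19,16,cv); (20,14,cv); (20,15,cv); (20,16,cv)


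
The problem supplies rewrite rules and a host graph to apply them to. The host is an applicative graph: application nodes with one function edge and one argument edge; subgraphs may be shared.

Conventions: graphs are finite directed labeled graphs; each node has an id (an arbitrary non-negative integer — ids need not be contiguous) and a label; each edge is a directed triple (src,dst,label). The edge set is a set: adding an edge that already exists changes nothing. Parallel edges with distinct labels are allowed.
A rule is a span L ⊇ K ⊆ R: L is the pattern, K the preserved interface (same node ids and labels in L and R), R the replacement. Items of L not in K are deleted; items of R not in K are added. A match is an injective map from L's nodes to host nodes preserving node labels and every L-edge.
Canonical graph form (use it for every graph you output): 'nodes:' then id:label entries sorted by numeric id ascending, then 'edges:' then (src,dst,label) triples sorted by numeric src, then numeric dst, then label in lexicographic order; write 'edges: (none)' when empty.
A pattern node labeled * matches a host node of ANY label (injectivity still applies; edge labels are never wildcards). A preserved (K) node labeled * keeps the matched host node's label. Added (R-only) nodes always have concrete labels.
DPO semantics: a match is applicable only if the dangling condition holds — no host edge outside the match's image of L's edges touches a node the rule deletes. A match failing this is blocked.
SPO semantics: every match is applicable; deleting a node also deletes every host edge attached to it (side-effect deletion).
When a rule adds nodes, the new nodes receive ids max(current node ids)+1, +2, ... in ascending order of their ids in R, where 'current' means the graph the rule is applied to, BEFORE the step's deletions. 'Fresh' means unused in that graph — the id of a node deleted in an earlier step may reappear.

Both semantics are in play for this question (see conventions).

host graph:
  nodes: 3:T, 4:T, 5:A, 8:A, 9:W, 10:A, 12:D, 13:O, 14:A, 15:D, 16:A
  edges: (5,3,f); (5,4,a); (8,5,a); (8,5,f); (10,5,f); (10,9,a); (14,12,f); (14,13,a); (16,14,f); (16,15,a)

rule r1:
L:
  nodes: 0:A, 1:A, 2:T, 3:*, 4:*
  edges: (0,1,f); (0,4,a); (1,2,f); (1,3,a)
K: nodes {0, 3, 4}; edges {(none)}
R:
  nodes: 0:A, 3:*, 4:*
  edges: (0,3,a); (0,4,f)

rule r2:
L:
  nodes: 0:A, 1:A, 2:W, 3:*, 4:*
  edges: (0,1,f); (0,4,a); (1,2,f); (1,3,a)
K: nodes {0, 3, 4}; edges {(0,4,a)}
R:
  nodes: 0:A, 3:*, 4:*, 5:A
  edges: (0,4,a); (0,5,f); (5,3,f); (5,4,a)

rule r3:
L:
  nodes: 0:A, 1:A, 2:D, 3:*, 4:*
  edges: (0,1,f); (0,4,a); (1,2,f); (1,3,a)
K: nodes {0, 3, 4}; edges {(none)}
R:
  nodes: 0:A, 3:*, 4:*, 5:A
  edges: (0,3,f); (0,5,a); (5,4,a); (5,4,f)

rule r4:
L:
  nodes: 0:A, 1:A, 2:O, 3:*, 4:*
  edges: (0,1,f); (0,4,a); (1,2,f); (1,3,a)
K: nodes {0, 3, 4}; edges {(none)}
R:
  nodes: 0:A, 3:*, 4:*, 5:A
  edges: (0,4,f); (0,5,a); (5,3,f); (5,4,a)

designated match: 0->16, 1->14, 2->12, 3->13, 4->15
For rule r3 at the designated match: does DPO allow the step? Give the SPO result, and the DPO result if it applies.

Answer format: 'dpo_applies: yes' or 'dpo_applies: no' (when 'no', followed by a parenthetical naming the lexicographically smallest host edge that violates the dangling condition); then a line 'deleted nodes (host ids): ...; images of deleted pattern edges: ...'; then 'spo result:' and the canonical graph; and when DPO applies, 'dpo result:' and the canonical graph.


dpo_applies: yes
deleted nodes (host ids): 12, 14; images of deleted pattern edges: (14,12,f); (14,13,a); (16,14,f); (16,15,a)
spo result:
nodes: 3:T, 4:T, 5:A, 8:A, 9:W, 10:A, 13:O, 15:D, 16:A, 17:A
edges: (5,3,f); (5,4,a); (8,5,a); (8,5,f); (10,5,f); (10,9,a); (16,13,f); (16,17,a); (17,15,a); (17,15,f)
dpo result:
nodes: 3:T, 4:T, 5:A, 8:A, 9:W, 10:A, 13:O, 15:D, 16:A, 17:A
edges: (5,3,f); (5,4,a); (8,5,a); (8,5,f); (10,5,f); (10,9,a); (16,13,f); (16,17,a); (17,15,a); (17,15,f)


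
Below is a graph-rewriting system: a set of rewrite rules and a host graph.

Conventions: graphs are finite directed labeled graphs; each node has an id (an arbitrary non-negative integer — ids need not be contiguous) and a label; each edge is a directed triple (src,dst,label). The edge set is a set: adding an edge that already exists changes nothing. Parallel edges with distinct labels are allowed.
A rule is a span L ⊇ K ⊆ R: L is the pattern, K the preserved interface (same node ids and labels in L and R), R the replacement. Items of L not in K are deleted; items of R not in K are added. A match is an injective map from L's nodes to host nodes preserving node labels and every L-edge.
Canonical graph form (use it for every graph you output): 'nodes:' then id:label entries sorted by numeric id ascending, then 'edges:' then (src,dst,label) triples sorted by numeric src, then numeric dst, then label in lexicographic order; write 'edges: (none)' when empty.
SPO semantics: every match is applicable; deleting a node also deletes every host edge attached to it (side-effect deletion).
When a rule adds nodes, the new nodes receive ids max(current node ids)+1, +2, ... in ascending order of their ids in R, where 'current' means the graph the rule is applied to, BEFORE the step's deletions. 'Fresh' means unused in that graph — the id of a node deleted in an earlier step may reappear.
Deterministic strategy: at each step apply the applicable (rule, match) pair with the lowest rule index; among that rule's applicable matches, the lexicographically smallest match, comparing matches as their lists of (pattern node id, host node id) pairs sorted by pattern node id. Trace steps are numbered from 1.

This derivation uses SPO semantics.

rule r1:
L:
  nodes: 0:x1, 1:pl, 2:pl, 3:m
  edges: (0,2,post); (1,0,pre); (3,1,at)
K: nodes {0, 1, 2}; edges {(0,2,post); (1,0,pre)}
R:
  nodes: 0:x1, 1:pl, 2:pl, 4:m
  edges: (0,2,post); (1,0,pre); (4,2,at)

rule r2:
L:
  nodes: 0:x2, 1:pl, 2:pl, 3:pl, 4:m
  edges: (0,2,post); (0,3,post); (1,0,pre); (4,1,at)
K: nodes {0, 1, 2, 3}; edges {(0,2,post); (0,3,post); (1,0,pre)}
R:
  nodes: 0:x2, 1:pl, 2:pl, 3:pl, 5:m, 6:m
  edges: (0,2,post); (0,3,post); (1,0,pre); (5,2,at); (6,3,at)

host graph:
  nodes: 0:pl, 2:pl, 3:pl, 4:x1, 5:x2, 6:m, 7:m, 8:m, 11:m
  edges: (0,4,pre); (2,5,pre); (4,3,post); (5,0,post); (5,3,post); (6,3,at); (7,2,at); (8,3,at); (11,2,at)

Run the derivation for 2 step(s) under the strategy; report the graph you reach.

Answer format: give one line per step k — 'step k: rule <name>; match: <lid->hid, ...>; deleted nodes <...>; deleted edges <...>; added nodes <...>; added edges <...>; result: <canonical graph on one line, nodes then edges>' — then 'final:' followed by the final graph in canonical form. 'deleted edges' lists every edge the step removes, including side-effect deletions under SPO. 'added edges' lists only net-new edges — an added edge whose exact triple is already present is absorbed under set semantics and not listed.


step 1: rule r2; match: 0->5, 1->2, 2->0, 3->3, 4->7; deleted nodes 7; deleted edges (7,2,at); added nodes 12, 13; added edges (12,0,at); (13,3,at); result: nodes: 0:pl, 2:pl, 3:pl, 4:x1, 5:x2, 6:m, 8:m, 11:m, 12:m, 13:m edges: (0,4,pre); (2,5,pre); (4,3,post); (5,0,post); (5,3,post); (6,3,at); (8,3,at); (11,2,at); (12,0,at); (13,3,at)
step 2: rule r1; match: 0->4, 1->0, 2->3, 3->12; deleted nodes 12; deleted edges (12,0,at); added nodes 14; added edges (14,3,at); result: nodes: 0:pl, 2:pl, 3:pl, 4:x1, 5:x2, 6:m, 8:m, 11:m, 13:m, 14:m edges: (0,4,pre); (2,5,pre); (4,3,post); (5,0,post); (5,3,post); (6,3,at); (8,3,at); (11,2,at); (13,3,at); (14,3,at)
final:
nodes: 0:pl, 2:pl, 3:pl, 4:x1, 5:x2, 6:m, 8:m, 11:m, 13:m, 14:m
edges: (0,4,pre); (2,5,pre); (4,3,post); (5,0,post); (5,3,post); (6,3,at); (8,3,at); (11,2,at); (13,3,at); (14,3,at)


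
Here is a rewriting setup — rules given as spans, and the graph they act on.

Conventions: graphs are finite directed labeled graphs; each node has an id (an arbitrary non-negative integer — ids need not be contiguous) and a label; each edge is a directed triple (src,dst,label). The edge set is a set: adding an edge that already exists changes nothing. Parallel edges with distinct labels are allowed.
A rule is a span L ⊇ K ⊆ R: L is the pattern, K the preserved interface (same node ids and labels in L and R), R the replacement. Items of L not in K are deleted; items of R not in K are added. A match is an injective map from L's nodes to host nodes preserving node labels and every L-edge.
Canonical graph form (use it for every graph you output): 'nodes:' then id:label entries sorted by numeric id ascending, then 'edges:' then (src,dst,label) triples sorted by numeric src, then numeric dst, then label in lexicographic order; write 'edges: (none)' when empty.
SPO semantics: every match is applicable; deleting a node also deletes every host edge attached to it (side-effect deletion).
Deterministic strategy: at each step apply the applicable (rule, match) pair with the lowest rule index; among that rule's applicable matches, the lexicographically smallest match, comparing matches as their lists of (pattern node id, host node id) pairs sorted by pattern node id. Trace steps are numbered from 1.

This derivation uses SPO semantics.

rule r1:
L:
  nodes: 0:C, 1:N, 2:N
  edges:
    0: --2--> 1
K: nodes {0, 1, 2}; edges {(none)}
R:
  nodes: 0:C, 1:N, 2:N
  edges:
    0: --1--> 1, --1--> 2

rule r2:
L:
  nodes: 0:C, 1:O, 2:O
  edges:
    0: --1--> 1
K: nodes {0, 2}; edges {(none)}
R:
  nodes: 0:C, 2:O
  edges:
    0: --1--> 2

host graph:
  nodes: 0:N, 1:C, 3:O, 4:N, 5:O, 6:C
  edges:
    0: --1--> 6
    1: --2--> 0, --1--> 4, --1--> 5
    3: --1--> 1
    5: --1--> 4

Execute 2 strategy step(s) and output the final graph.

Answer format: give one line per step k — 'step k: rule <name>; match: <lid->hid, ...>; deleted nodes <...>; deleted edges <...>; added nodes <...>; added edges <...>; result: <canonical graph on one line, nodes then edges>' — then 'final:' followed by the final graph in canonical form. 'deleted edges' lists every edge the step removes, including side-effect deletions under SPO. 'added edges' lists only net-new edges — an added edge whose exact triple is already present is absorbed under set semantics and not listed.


step 1: rule r1; match: 0->1, 1->0, 2->4; deleted nodes (none); deleted edges (1,0,2); added nodes (none); added edges (1,0,1); result: nodes: 0:N, 1:C, 3:O, 4:N, 5:O, 6:C edges: (0,6,1); (1,0,1); (1,4,1); (1,5,1); (3,1,1); (5,4,1)
step 2: rule r2; match: 0->1, 1->5, 2->3; deleted nodes 5; deleted edges (1,5,1); (5,4,1); added nodes (none); added edges (1,3,1); result: nodes: 0:N, 1:C, 3:O, 4:N, 6:C edges: (0,6,1); (1,0,1); (1,3,1); (1,4,1); (3,1,1)
final:
nodes: 0:N, 1:C, 3:O, 4:N, 6:C
edges: (0,6,1); (1,0,1); (1,3,1); (1,4,1); (3,1,1)


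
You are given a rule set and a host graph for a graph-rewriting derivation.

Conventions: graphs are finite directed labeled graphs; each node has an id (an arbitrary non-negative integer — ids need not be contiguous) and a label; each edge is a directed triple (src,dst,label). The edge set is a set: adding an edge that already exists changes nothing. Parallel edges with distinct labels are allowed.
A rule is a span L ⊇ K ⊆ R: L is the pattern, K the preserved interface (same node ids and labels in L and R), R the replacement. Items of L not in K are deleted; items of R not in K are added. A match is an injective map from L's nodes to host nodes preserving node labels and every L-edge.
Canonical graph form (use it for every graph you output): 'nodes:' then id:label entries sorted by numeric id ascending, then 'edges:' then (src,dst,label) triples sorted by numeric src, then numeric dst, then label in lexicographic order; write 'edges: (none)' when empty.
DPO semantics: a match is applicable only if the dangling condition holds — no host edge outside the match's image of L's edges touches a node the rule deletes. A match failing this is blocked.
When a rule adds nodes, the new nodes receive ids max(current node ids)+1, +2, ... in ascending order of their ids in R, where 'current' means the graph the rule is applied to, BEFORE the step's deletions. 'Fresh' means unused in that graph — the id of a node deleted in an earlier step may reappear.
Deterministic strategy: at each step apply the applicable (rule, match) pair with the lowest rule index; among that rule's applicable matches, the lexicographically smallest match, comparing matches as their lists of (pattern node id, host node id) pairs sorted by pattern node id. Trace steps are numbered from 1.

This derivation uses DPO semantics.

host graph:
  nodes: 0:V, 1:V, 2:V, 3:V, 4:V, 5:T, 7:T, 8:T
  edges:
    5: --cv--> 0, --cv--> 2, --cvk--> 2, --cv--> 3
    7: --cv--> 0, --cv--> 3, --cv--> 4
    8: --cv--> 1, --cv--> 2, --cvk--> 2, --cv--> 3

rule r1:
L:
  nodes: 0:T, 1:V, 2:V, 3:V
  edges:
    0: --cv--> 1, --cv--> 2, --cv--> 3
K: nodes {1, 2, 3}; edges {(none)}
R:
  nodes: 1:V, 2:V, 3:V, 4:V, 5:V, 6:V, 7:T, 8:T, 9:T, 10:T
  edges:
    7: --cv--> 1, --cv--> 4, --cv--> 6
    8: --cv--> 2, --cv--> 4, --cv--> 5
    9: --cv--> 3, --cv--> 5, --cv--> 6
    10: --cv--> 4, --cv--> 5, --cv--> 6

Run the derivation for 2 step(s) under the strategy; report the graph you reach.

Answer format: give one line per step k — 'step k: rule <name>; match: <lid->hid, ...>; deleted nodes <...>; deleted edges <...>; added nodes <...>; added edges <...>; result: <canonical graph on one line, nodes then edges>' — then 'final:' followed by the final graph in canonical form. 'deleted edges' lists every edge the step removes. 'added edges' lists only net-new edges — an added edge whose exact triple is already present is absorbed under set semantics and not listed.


step 1: rule r1; match: 0->7, 1->0, 2->3, 3->4; deleted nodes 7; deleted edges (7,0,cv); (7,3,cv); (7,4,cv); added nodes 9, 10, 11, 12, 13, 14, 15; added edges (12,0,cv); (12,9,cv); (12,11,cv); (13,3,cv); (13,9,cv); (13,10,cv); (14,4,cv); (14,10,cv); (14,11,cv); (15,9,cv); (15,10,cv); (15,11,cv); result: nodes: 0:V, 1:V, 2:V, 3:V, 4:V, 5:T, 8:T, 9:V, 10:V, 11:V, 12:T, 13:T, 14:T, 15:T edges: (5,0,cv); (5,2,cv); (5,2,cvk); (5,3,cv); (8,1,cv); (8,2,cv); (8,2,cvk); (8,3,cv); (12,0,cv); (12,9,cv); (12,11,cv); (13,3,cv); (13,9,cv); (13,10,cv); (14,4,cv); (14,10,cv); (14,11,cv); (15,9,cv); (15,10,cv); (15,11,cv)
step 2: rule r1; match: 0->12, 1->0, 2->9, 3->11; deleted nodes 12; deleted edges (12,0,cv); (12,9,cv); (12,11,cv); added nodes 16, 17, 18, 19, 20, 21, 22; added edges (19,0,cv); (19,16,cv); (19,18,cv); (20,9,cv); (20,16,cv); (20,17,cv); (21,11,cv); (21,17,cv); (21,18,cv); (22,16,cv); (22,17,cv); (22,18,cv); result: nodes: 0:V, 1:V, 2:V, 3:V, 4:V, 5:T, 8:T, 9:V, 10:V, 11:V, 13:T, 14:T, 15:T, 16:V, 17:V, 18:V, 19:T, 20:T, 21:T, 22:T edges: (5,0,cv); (5,2,cv); (5,2,cvk); (5,3,cv); (8,1,cv); (8,2,cv); (8,2,cvk); (8,3,cv); (13,3,cv); (13,9,cv); (13,10,cv); (14,4,cv); (14,10,cv); (14,11,cv); (15,9,cv); (15,10,cv); (15,11,cv); (19,0,cv); (19,16,cv); (19,18,cv); (20,9,cv); (20,16,cv); (20,17,cv); (21,11,cv); (21,17,cv); (21,18,cv); (22,16,cv); (22,17,cv); (22,18,cv)
final:
nodes: 0:V, 1:V, 2:V, 3:V, 4:V, 5:T, 8:T, 9:V, 10:V, 11:V, 13:T, 14:T, 15:T, 16:V, 17:V, 18:V, 19:T, 20:T, 21:T, 22:T
edges: (5,0,cv); (5,2,cv); (5,2,cvk); (5,3,cv); (8,1,cv); (8,2,cv); (8,2,cvk); (8,3,cv); (13,3,cv); (13,9,cv); (13,10,cv); (14,4,cv); (14,10,cv); (14,11,cv); (15,9,cv); (15,10,cv); (15,11,cv); (19,0,cv); (19,16,cv); (19,18,cv); (20,9,cv); (20,16,cv); (20,17,cv); (21,11,cv); (21,17,cv); (21,18,cv); (22,16,cv); (22,17,cv); (22,18,cv)


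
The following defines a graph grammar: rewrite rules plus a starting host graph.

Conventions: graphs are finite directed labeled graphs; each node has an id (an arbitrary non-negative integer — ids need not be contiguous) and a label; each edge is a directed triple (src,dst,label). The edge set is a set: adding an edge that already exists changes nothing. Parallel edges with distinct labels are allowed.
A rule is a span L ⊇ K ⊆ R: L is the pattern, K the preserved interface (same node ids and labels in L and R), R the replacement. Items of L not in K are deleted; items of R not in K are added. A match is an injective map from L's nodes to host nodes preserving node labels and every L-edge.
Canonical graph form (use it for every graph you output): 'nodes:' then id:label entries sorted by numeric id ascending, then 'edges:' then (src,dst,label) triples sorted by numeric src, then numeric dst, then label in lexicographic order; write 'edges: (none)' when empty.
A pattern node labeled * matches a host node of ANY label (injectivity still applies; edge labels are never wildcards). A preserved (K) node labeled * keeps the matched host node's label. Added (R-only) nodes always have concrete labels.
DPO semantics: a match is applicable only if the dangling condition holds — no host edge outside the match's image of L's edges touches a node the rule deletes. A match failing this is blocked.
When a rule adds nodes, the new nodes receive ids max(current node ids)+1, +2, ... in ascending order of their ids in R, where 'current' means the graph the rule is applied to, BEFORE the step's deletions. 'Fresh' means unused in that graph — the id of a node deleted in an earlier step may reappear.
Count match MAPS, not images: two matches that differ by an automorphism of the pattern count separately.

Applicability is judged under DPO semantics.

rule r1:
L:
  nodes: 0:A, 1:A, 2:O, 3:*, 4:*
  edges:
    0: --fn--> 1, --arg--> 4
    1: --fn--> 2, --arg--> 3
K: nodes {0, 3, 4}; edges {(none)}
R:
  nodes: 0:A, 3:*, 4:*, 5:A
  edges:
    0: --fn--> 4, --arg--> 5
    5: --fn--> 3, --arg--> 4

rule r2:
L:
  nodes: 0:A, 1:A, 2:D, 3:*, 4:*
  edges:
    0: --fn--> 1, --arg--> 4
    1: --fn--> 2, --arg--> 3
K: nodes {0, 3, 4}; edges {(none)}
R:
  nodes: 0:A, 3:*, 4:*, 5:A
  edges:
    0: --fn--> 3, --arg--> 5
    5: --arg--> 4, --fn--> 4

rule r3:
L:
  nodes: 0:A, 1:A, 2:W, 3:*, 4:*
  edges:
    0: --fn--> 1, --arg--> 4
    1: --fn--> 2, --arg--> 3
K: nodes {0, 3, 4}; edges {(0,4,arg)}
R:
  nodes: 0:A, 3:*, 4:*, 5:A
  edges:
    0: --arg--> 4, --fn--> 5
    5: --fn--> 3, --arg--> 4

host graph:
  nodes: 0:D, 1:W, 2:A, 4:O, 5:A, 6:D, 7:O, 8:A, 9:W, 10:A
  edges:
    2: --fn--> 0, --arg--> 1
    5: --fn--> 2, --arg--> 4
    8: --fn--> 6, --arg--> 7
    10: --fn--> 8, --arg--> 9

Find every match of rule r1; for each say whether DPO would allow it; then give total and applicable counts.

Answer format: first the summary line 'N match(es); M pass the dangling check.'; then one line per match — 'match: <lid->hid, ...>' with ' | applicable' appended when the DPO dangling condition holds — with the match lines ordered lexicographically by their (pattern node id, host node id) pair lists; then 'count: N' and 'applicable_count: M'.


0 match(es); 0 pass the dangling check.
count: 0
applicable_count: 0
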